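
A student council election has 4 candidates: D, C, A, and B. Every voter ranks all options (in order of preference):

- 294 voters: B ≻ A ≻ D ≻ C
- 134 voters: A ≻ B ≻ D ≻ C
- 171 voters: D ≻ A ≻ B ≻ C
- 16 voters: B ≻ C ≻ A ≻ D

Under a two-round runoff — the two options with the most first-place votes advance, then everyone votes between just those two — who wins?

Round 1 first-place votes: D 171, C 0, A 134, B 310.
B and D advance.
Runoff: B is preferred to D by 444 voters; D by 171.
B wins the runoff.

B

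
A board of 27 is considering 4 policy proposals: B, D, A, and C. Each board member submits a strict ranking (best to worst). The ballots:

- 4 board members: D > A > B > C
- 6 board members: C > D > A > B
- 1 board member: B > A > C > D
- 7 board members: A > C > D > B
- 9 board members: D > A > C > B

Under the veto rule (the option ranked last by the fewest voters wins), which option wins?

A

Last-place votes: B 22, D 1, A 0, C 4.
A is ranked last by the fewest voters, so A wins.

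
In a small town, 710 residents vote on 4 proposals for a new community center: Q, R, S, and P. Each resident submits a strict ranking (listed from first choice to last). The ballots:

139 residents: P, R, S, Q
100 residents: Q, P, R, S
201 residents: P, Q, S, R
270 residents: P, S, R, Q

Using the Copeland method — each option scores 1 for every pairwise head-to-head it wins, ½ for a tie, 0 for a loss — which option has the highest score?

Q: loses to R, S, and P → score 0.
R: beats Q; loses to S and P → score 1.
S: beats Q and R; loses to P → score 2.
P: beats Q, R, and S → score 3.
P has the best pairwise record.

P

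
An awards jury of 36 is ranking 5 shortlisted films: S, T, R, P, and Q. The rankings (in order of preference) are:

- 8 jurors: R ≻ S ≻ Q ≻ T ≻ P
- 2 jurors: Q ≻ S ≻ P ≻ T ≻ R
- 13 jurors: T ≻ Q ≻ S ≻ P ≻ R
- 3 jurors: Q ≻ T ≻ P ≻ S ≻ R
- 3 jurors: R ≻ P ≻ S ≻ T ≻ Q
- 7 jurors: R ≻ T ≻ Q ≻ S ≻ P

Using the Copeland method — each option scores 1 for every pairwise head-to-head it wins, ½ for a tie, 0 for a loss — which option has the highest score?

S: beats P; ties R; loses to T and Q → score 1.5.
T: beats S, P, and Q; ties R → score 3.5.
R: ties S, T, P, and Q → score 2.
P: ties R; loses to S, T, and Q → score 0.5.
Q: beats S and P; ties R; loses to T → score 2.5.
T has the best pairwise record.

T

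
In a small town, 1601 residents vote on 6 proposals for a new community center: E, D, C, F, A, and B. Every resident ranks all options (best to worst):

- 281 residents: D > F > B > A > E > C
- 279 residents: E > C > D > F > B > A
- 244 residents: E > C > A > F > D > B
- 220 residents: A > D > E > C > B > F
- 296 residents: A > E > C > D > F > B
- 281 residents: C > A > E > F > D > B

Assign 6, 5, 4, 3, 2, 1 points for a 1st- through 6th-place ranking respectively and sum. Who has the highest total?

E: 281·2 + 279·6 + 244·6 + 220·4 + 296·5 + 281·4 = 7184
D: 281·6 + 279·4 + 244·2 + 220·5 + 296·3 + 281·2 = 5840
C: 281·1 + 279·5 + 244·5 + 220·3 + 296·4 + 281·6 = 6426
F: 281·5 + 279·3 + 244·3 + 220·1 + 296·2 + 281·3 = 4629
A: 281·3 + 279·1 + 244·4 + 220·6 + 296·6 + 281·5 = 6599
B: 281·4 + 279·2 + 244·1 + 220·2 + 296·1 + 281·1 = 2943
E has the highest Borda score (7184).

E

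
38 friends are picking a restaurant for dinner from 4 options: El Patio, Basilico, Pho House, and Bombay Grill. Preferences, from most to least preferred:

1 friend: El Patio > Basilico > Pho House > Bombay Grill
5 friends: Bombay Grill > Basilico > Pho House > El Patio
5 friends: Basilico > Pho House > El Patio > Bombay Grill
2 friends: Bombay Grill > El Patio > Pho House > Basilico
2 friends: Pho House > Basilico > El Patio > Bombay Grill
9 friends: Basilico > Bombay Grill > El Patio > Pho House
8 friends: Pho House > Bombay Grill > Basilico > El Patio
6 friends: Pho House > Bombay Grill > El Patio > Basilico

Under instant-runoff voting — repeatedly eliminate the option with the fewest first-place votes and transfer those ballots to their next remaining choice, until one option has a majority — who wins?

Basilico

Round 1: El Patio 1, Basilico 14, Pho House 16, Bombay Grill 7. Eliminate El Patio.
Round 2: Basilico 15, Pho House 16, Bombay Grill 7. Eliminate Bombay Grill.
Round 3: Basilico 20, Pho House 18. Basilico has a majority.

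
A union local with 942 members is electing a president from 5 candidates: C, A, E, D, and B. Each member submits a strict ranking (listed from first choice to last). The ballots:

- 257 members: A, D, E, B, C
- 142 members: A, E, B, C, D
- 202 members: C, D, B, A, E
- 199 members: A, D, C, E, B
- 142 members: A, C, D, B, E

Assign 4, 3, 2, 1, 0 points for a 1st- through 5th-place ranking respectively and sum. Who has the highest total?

C: 257·0 + 142·1 + 202·4 + 199·2 + 142·3 = 1774
A: 257·4 + 142·4 + 202·1 + 199·4 + 142·4 = 3162
E: 257·2 + 142·3 + 202·0 + 199·1 + 142·0 = 1139
D: 257·3 + 142·0 + 202·3 + 199·3 + 142·2 = 2258
B: 257·1 + 142·2 + 202·2 + 199·0 + 142·1 = 1087
A has the highest Borda score (3162).

A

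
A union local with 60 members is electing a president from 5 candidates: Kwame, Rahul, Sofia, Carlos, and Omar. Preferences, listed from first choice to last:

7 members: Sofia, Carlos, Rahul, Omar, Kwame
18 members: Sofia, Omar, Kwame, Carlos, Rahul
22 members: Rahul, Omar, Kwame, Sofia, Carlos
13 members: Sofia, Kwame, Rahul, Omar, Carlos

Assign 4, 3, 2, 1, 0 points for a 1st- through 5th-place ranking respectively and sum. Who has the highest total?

Sofia

Kwame: 7·0 + 18·2 + 22·2 + 13·3 = 119
Rahul: 7·2 + 18·0 + 22·4 + 13·2 = 128
Sofia: 7·4 + 18·4 + 22·1 + 13·4 = 174
Carlos: 7·3 + 18·1 + 22·0 + 13·0 = 39
Omar: 7·1 + 18·3 + 22·3 + 13·1 = 140
Sofia has the highest Borda score (174).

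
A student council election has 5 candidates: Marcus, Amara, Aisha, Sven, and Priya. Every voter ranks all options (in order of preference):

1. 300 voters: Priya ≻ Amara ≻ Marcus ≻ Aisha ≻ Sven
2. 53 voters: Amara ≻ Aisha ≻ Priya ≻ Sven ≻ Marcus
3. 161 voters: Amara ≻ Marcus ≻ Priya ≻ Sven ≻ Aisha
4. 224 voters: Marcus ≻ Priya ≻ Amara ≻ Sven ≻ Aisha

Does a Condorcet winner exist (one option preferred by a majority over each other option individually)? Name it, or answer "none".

Checking pairwise contests:
Amara beats Marcus 514–224.
Priya beats Amara 524–214.
Marcus beats Aisha 685–53.
Marcus beats Sven 685–53.
Marcus beats Priya 385–353.
Every option loses at least one head-to-head, so there is no Condorcet winner.

none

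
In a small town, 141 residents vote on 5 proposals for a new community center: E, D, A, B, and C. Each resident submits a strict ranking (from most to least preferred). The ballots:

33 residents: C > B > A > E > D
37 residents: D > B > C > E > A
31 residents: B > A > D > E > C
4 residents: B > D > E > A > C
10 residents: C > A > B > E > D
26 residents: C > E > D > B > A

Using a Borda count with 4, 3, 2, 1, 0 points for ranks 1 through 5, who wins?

E: 33·1 + 37·1 + 31·1 + 4·2 + 10·1 + 26·3 = 197
D: 33·0 + 37·4 + 31·2 + 4·3 + 10·0 + 26·2 = 274
A: 33·2 + 37·0 + 31·3 + 4·1 + 10·3 + 26·0 = 193
B: 33·3 + 37·3 + 31·4 + 4·4 + 10·2 + 26·1 = 396
C: 33·4 + 37·2 + 31·0 + 4·0 + 10·4 + 26·4 = 350
B has the highest Borda score (396).

B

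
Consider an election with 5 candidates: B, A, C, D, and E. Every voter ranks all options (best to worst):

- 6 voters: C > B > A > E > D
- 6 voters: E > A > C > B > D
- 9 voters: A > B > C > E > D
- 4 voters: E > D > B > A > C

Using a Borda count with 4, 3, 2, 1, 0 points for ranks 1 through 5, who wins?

B: 6·3 + 6·1 + 9·3 + 4·2 = 59
A: 6·2 + 6·3 + 9·4 + 4·1 = 70
C: 6·4 + 6·2 + 9·2 + 4·0 = 54
D: 6·0 + 6·0 + 9·0 + 4·3 = 12
E: 6·1 + 6·4 + 9·1 + 4·4 = 55
A has the highest Borda score (70).

A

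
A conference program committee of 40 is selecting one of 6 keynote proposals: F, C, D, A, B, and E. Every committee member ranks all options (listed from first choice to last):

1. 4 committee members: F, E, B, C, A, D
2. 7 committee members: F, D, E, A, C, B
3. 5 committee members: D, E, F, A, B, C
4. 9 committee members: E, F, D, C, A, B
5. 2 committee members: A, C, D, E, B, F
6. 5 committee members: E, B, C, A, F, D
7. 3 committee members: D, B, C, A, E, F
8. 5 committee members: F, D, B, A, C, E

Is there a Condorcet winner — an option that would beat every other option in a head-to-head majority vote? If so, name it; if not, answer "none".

Checking pairwise contests:
E beats F 24–16.
F beats C 30–10.
F beats D 30–10.
F beats A 30–10.
F beats B 30–10.
D beats E 22–18.
Every option loses at least one head-to-head, so there is no Condorcet winner.

none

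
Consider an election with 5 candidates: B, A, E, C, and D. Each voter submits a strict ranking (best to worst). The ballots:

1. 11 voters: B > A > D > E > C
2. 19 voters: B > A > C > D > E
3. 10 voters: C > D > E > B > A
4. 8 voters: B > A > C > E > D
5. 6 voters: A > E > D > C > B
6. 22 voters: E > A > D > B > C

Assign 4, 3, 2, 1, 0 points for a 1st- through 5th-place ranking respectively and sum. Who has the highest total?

B: 11·4 + 19·4 + 10·1 + 8·4 + 6·0 + 22·1 = 184
A: 11·3 + 19·3 + 10·0 + 8·3 + 6·4 + 22·3 = 204
E: 11·1 + 19·0 + 10·2 + 8·1 + 6·3 + 22·4 = 145
C: 11·0 + 19·2 + 10·4 + 8·2 + 6·1 + 22·0 = 100
D: 11·2 + 19·1 + 10·3 + 8·0 + 6·2 + 22·2 = 127
A has the highest Borda score (204).

A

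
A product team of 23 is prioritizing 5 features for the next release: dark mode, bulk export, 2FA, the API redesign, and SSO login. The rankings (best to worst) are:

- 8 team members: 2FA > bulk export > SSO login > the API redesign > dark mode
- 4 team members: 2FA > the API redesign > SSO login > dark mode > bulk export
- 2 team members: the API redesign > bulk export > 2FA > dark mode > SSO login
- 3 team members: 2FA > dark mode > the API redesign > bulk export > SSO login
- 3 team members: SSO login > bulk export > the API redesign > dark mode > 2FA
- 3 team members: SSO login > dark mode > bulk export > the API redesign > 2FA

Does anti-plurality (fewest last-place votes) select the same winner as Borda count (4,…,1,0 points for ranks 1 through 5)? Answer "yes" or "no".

no

Anti-plurality — last-place votes: dark mode 8, bulk export 4, 2FA 6, the API redesign 0, SSO login 5. Winner: the API redesign.
Borda — scores: dark mode 27, bulk export 48, 2FA 64, the API redesign 43, SSO login 48. Winner: 2FA.
The two methods disagree.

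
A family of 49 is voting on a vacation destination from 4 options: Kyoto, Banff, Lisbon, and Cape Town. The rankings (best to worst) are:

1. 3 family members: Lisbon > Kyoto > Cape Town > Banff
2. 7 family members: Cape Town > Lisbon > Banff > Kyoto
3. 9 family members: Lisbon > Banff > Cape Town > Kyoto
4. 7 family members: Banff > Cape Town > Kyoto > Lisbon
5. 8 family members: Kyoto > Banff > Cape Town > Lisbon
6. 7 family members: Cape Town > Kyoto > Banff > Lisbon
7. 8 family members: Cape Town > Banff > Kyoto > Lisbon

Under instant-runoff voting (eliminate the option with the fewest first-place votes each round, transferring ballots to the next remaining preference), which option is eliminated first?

Banff

Round 1: Kyoto 8, Banff 7, Lisbon 12, Cape Town 22. Eliminate Banff.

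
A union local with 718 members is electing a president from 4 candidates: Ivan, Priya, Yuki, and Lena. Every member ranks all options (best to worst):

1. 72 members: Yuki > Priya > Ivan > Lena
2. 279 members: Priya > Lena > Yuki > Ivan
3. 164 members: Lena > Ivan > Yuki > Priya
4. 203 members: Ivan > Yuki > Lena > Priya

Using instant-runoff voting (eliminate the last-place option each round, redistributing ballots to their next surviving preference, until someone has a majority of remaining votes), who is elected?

Ivan

Round 1: Ivan 203, Priya 279, Yuki 72, Lena 164. Eliminate Yuki.
Round 2: Ivan 203, Priya 351, Lena 164. Eliminate Lena.
Round 3: Ivan 367, Priya 351. Ivan has a majority.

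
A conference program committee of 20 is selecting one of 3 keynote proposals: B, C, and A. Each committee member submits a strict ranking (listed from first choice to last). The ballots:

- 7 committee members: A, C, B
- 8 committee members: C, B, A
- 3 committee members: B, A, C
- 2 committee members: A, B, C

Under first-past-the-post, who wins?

First-place votes: B 3, C 8, A 9.
A has the most first-place votes.

A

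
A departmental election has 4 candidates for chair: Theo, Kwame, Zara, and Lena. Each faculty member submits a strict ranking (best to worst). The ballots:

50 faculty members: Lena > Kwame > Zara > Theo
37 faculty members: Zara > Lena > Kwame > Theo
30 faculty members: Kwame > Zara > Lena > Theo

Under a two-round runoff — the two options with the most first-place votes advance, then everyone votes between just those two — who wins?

Round 1 first-place votes: Theo 0, Kwame 30, Zara 37, Lena 50.
Lena and Zara advance.
Runoff: Lena is preferred to Zara by 50 voters; Zara by 67.
Zara wins the runoff.

Zara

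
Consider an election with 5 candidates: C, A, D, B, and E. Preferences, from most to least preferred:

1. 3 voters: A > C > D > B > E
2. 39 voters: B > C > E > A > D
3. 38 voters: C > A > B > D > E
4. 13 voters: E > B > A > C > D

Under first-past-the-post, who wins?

B

First-place votes: C 38, A 3, D 0, B 39, E 13.
B has the most first-place votes.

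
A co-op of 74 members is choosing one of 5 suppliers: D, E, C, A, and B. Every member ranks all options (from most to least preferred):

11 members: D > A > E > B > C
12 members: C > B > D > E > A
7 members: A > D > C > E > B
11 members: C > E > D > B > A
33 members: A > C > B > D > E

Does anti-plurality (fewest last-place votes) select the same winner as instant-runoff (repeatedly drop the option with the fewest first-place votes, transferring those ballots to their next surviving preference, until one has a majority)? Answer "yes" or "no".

no

Anti-plurality — last-place votes: D 0, E 33, C 11, A 23, B 7. Winner: D.
Instant-runoff — R1 D 11, E 0, C 23, A 40, B 0 (A winner). Winner: A.
The two methods disagree.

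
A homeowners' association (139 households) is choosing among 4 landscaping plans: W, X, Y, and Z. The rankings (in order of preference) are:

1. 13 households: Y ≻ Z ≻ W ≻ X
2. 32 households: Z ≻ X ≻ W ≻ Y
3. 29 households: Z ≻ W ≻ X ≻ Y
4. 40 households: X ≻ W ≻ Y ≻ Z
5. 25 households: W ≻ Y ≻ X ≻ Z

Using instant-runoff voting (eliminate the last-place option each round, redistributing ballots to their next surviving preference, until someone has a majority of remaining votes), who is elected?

Round 1: W 25, X 40, Y 13, Z 61. Eliminate Y.
Round 2: W 25, X 40, Z 74. Z has a majority.

Z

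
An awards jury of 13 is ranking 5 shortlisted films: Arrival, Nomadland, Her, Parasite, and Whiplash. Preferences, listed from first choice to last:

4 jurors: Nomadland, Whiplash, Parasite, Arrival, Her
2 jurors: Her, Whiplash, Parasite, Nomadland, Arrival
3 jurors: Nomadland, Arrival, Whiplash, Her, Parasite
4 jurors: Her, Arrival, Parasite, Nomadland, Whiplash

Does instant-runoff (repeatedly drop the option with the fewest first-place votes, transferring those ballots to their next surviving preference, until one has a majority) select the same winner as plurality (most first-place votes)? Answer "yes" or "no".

Instant-runoff — R1 Arrival 0, Nomadland 7, Her 6, Parasite 0, Whiplash 0 (Nomadland winner). Winner: Nomadland.
Plurality — first-place votes: Arrival 0, Nomadland 7, Her 6, Parasite 0, Whiplash 0. Winner: Nomadland.
The two methods agree.

yes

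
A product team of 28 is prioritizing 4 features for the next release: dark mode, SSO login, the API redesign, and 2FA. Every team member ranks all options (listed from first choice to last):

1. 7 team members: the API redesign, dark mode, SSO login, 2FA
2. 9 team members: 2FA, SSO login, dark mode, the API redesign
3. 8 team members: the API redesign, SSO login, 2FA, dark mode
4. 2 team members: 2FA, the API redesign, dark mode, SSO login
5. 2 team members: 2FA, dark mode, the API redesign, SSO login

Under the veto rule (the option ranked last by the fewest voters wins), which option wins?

Last-place votes: dark mode 8, SSO login 4, the API redesign 9, 2FA 7.
SSO login is ranked last by the fewest voters, so SSO login wins.

SSO login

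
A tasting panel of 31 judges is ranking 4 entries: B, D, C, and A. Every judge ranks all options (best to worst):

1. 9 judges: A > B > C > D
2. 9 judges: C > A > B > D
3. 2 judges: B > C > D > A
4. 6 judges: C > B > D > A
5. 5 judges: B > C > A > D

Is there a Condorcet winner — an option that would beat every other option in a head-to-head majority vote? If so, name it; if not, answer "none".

Checking pairwise contests:
A beats B 18–13.
B beats D 31–0.
B beats C 16–15.
C beats A 22–9.
Every option loses at least one head-to-head, so there is no Condorcet winner.

none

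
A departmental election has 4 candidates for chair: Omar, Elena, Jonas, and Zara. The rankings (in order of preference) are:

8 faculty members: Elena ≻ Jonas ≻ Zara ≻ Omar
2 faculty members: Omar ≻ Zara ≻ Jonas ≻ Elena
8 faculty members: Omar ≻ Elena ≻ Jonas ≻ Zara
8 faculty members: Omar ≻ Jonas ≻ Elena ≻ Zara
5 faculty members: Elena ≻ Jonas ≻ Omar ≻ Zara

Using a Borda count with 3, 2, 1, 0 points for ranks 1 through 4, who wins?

Omar: 8·0 + 2·3 + 8·3 + 8·3 + 5·1 = 59
Elena: 8·3 + 2·0 + 8·2 + 8·1 + 5·3 = 63
Jonas: 8·2 + 2·1 + 8·1 + 8·2 + 5·2 = 52
Zara: 8·1 + 2·2 + 8·0 + 8·0 + 5·0 = 12
Elena has the highest Borda score (63).

Elena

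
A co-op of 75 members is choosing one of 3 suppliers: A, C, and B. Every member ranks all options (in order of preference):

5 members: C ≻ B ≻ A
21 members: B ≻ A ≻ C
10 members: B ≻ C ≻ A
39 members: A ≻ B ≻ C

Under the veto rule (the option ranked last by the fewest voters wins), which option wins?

B

Last-place votes: A 15, C 60, B 0.
B is ranked last by the fewest voters, so B wins.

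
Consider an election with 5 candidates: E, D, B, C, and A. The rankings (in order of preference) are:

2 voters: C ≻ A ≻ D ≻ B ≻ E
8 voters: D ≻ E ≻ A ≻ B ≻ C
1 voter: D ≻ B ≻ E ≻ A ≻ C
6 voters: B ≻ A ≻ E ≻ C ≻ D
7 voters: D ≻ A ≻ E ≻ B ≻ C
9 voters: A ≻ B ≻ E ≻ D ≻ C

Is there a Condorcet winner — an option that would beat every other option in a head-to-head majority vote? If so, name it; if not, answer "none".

A

A vs E: 24–9 for A.
A vs D: 17–16 for A.
A vs B: 26–7 for A.
A vs C: 31–2 for A.
A beats every other option head-to-head.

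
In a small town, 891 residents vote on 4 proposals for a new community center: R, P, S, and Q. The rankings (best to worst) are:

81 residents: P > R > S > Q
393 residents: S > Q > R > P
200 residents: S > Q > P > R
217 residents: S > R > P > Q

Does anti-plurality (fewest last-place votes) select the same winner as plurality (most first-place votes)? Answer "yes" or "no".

Anti-plurality — last-place votes: R 200, P 393, S 0, Q 298. Winner: S.
Plurality — first-place votes: R 0, P 81, S 810, Q 0. Winner: S.
The two methods agree.

yes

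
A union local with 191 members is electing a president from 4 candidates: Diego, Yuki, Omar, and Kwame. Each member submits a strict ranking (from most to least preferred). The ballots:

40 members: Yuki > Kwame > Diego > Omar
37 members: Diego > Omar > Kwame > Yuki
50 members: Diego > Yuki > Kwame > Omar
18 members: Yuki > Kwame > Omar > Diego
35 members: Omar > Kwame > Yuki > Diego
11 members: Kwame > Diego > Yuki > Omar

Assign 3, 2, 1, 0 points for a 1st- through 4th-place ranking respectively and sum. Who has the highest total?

Diego

Diego: 40·1 + 37·3 + 50·3 + 18·0 + 35·0 + 11·2 = 323
Yuki: 40·3 + 37·0 + 50·2 + 18·3 + 35·1 + 11·1 = 320
Omar: 40·0 + 37·2 + 50·0 + 18·1 + 35·3 + 11·0 = 197
Kwame: 40·2 + 37·1 + 50·1 + 18·2 + 35·2 + 11·3 = 306
Diego has the highest Borda score (323).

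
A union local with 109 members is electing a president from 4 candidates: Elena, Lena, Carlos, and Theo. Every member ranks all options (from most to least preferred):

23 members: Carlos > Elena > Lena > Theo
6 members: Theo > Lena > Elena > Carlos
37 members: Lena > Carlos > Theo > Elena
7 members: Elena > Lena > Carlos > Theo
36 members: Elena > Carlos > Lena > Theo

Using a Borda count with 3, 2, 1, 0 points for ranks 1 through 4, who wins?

Carlos

Elena: 23·2 + 6·1 + 37·0 + 7·3 + 36·3 = 181
Lena: 23·1 + 6·2 + 37·3 + 7·2 + 36·1 = 196
Carlos: 23·3 + 6·0 + 37·2 + 7·1 + 36·2 = 222
Theo: 23·0 + 6·3 + 37·1 + 7·0 + 36·0 = 55
Carlos has the highest Borda score (222).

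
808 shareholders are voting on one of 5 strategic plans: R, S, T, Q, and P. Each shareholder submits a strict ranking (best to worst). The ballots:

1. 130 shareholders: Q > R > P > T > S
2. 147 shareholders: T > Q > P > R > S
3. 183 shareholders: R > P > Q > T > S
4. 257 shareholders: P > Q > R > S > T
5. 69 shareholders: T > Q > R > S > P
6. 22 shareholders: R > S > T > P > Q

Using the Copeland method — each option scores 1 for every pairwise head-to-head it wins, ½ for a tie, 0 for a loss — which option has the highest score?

R: beats S and T; ties P; loses to Q → score 2.5.
S: loses to R, T, Q, and P → score 0.
T: beats S; loses to R, Q, and P → score 1.
Q: beats R, S, and T; loses to P → score 3.
P: beats S, T, and Q; ties R → score 3.5.
P has the best pairwise record.

P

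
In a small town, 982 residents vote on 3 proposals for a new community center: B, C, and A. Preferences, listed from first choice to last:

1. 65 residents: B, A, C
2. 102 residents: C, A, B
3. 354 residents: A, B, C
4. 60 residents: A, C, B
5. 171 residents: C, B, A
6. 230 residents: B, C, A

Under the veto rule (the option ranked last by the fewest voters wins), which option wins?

B

Last-place votes: B 162, C 419, A 401.
B is ranked last by the fewest voters, so B wins.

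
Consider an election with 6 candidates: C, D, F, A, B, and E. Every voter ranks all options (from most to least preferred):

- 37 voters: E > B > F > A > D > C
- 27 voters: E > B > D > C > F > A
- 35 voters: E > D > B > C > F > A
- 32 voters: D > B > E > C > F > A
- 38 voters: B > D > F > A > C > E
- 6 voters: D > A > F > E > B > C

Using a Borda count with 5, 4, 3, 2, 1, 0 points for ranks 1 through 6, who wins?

C: 37·0 + 27·2 + 35·2 + 32·2 + 38·1 + 6·0 = 226
D: 37·1 + 27·3 + 35·4 + 32·5 + 38·4 + 6·5 = 600
F: 37·3 + 27·1 + 35·1 + 32·1 + 38·3 + 6·3 = 337
A: 37·2 + 27·0 + 35·0 + 32·0 + 38·2 + 6·4 = 174
B: 37·4 + 27·4 + 35·3 + 32·4 + 38·5 + 6·1 = 685
E: 37·5 + 27·5 + 35·5 + 32·3 + 38·0 + 6·2 = 603
B has the highest Borda score (685).

B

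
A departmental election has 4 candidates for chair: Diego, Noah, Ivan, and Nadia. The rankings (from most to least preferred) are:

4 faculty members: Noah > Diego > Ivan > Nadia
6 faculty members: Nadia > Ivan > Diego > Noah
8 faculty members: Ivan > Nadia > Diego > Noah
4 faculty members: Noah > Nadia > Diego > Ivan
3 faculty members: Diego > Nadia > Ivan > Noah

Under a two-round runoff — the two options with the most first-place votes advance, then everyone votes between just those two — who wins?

Ivan

Round 1 first-place votes: Diego 3, Noah 8, Ivan 8, Nadia 6.
Noah and Ivan advance.
Runoff: Noah is preferred to Ivan by 8 voters; Ivan by 17.
Ivan wins the runoff.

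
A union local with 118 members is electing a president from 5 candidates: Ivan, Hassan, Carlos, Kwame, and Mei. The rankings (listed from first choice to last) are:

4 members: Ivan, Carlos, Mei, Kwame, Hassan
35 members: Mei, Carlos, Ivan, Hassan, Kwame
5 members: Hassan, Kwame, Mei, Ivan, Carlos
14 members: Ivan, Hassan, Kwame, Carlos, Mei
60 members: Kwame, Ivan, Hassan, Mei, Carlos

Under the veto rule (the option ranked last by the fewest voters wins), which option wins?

Last-place votes: Ivan 0, Hassan 4, Carlos 65, Kwame 35, Mei 14.
Ivan is ranked last by the fewest voters, so Ivan wins.

Ivan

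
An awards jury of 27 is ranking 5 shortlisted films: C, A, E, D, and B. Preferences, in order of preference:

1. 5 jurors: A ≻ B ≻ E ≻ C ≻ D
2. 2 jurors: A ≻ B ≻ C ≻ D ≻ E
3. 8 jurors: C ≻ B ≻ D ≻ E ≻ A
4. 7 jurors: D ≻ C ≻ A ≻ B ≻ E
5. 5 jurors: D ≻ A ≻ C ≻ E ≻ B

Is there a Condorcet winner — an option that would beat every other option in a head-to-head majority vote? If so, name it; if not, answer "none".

C vs A: 15–12 for C.
C vs E: 22–5 for C.
C vs D: 15–12 for C.
C vs B: 20–7 for C.
C beats every other option head-to-head.

C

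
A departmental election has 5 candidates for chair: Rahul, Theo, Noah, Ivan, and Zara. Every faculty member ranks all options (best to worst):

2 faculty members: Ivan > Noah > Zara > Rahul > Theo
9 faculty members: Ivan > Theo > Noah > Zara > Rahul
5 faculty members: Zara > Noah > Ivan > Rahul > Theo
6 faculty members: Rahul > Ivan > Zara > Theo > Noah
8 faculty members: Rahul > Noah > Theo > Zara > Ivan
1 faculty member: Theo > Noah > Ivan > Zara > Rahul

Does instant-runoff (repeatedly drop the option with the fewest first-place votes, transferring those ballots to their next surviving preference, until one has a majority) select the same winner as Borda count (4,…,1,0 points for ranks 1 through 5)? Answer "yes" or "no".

Instant-runoff — R1 Rahul 14, Theo 1, Noah 0, Ivan 11, Zara 5 (Noah out); R2 Rahul 14, Theo 1, Ivan 11, Zara 5 (Theo out); R3 Rahul 14, Ivan 12, Zara 5 (Zara out); R4 Rahul 14, Ivan 17 (Ivan winner). Winner: Ivan.
Borda — scores: Rahul 63, Theo 53, Noah 66, Ivan 74, Zara 54. Winner: Ivan.
The two methods agree.

yes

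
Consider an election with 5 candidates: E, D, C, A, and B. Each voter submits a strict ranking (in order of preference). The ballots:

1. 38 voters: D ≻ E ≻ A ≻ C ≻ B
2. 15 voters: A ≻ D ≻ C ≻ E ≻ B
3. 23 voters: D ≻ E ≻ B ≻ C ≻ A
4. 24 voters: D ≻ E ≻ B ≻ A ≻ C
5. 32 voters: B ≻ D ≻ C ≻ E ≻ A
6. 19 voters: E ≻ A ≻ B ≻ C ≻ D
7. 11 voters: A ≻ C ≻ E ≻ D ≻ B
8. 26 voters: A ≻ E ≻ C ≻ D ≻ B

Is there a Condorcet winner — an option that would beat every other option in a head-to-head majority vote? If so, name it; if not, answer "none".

D

D vs E: 132–56 for D.
D vs C: 132–56 for D.
D vs A: 117–71 for D.
D vs B: 137–51 for D.
D beats every other option head-to-head.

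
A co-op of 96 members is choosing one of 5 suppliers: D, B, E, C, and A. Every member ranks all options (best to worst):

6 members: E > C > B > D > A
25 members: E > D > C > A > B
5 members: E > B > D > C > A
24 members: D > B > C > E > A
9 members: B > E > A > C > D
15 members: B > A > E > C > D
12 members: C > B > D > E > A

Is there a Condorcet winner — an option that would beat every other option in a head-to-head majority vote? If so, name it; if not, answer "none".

Checking pairwise contests:
E beats D 60–36.
D beats B 49–47.
B beats E 60–36.
D beats C 54–42.
D beats A 72–24.
Every option loses at least one head-to-head, so there is no Condorcet winner.

none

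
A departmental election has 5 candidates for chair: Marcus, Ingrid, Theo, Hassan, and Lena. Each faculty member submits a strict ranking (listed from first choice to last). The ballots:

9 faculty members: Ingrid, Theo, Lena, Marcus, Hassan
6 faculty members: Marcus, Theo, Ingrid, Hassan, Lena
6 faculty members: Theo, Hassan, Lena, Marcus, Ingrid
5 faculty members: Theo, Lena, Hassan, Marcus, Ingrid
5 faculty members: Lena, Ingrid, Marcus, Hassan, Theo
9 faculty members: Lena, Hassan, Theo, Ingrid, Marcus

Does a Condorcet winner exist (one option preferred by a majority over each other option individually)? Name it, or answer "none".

Theo vs Marcus: 29–11 for Theo.
Theo vs Ingrid: 26–14 for Theo.
Theo vs Hassan: 26–14 for Theo.
Theo vs Lena: 26–14 for Theo.
Theo beats every other option head-to-head.

Theo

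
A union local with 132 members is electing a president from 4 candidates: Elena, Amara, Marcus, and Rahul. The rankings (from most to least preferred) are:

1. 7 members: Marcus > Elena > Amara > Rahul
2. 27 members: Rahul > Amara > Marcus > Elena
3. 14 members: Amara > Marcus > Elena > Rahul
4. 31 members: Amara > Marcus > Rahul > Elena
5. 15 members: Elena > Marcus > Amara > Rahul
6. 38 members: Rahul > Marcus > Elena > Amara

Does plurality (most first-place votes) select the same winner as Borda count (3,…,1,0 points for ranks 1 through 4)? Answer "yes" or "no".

Plurality — first-place votes: Elena 15, Amara 45, Marcus 7, Rahul 65. Winner: Rahul.
Borda — scores: Elena 111, Amara 211, Marcus 244, Rahul 226. Winner: Marcus.
The two methods disagree.

no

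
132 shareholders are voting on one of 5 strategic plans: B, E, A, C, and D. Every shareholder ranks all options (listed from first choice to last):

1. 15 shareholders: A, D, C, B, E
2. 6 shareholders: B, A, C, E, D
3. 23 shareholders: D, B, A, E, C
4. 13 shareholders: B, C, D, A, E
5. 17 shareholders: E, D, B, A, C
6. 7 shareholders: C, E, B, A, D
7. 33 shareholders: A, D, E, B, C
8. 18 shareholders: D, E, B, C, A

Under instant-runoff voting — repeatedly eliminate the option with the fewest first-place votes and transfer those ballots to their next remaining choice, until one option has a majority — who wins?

Round 1: B 19, E 17, A 48, C 7, D 41. Eliminate C.
Round 2: B 19, E 24, A 48, D 41. Eliminate B.
Round 3: E 24, A 54, D 54. Eliminate E.
Round 4: A 61, D 71. D has a majority.

D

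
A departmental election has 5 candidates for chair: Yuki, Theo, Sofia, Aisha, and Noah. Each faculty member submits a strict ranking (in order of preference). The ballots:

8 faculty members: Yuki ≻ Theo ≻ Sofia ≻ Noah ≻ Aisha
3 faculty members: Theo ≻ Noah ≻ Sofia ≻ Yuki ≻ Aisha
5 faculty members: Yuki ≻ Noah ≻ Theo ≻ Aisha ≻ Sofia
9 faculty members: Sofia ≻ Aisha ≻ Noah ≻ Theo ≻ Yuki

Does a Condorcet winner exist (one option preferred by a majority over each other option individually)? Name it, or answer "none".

Yuki vs Theo: 13–12 for Yuki.
Yuki vs Sofia: 13–12 for Yuki.
Yuki vs Aisha: 16–9 for Yuki.
Yuki vs Noah: 13–12 for Yuki.
Yuki beats every other option head-to-head.

Yuki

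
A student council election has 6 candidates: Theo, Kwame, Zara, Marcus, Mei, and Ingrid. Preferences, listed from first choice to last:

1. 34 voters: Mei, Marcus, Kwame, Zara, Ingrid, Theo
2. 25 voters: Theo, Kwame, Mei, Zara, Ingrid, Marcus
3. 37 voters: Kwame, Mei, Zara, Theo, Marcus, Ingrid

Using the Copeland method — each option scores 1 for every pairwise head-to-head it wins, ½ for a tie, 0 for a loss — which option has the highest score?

Theo: beats Marcus and Ingrid; loses to Kwame, Zara, and Mei → score 2.
Kwame: beats Theo, Zara, Marcus, Mei, and Ingrid → score 5.
Zara: beats Theo, Marcus, and Ingrid; loses to Kwame and Mei → score 3.
Marcus: beats Ingrid; loses to Theo, Kwame, Zara, and Mei → score 1.
Mei: beats Theo, Zara, Marcus, and Ingrid; loses to Kwame → score 4.
Ingrid: loses to Theo, Kwame, Zara, Marcus, and Mei → score 0.
Kwame has the best pairwise record.

Kwame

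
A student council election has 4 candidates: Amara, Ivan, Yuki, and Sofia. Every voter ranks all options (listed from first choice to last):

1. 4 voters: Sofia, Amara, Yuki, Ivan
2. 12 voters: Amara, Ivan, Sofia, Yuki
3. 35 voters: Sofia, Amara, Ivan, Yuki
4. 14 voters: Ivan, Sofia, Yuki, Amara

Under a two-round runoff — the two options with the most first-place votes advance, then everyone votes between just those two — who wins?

Round 1 first-place votes: Amara 12, Ivan 14, Yuki 0, Sofia 39.
Sofia and Ivan advance.
Runoff: Sofia is preferred to Ivan by 39 voters; Ivan by 26.
Sofia wins the runoff.

Sofia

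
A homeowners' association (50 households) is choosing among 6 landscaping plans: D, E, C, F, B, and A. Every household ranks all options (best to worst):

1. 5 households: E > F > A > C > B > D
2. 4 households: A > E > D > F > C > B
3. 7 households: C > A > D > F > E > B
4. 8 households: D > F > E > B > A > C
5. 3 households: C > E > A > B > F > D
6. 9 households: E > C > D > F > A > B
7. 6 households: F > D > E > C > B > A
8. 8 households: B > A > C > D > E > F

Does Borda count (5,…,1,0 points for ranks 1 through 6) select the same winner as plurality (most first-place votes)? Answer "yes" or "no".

yes

Borda — scores: D 140, E 155, C 136, F 125, B 73, A 121. Winner: E.
Plurality — first-place votes: D 8, E 14, C 10, F 6, B 8, A 4. Winner: E.
The two methods agree.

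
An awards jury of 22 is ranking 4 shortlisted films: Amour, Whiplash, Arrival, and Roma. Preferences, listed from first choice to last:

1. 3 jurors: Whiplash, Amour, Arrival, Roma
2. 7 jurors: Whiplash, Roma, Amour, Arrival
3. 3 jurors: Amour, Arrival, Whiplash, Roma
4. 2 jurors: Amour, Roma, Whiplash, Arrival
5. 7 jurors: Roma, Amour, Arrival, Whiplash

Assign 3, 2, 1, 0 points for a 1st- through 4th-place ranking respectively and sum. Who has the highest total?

Amour: 3·2 + 7·1 + 3·3 + 2·3 + 7·2 = 42
Whiplash: 3·3 + 7·3 + 3·1 + 2·1 + 7·0 = 35
Arrival: 3·1 + 7·0 + 3·2 + 2·0 + 7·1 = 16
Roma: 3·0 + 7·2 + 3·0 + 2·2 + 7·3 = 39
Amour has the highest Borda score (42).

Amour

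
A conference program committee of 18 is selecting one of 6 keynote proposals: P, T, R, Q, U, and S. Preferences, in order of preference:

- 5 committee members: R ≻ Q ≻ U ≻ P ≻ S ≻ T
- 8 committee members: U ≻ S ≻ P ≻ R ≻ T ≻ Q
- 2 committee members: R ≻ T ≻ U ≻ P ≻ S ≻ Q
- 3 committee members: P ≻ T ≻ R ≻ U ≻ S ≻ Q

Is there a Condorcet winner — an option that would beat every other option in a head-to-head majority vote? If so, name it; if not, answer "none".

Checking pairwise contests:
U beats P 15–3.
P beats T 16–2.
P beats R 11–7.
P beats Q 13–5.
R beats U 10–8.
P beats S 10–8.
Every option loses at least one head-to-head, so there is no Condorcet winner.

none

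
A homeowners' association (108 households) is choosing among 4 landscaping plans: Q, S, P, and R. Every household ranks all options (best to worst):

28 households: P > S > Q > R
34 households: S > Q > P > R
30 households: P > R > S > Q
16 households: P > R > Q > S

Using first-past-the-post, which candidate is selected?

First-place votes: Q 0, S 34, P 74, R 0.
P has the most first-place votes.

P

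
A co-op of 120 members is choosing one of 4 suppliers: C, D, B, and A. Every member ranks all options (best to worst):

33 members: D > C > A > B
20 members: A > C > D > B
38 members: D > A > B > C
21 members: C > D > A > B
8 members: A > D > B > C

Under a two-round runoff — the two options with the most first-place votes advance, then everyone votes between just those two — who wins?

Round 1 first-place votes: C 21, D 71, B 0, A 28.
D and A advance.
Runoff: D is preferred to A by 92 voters; A by 28.
D wins the runoff.

D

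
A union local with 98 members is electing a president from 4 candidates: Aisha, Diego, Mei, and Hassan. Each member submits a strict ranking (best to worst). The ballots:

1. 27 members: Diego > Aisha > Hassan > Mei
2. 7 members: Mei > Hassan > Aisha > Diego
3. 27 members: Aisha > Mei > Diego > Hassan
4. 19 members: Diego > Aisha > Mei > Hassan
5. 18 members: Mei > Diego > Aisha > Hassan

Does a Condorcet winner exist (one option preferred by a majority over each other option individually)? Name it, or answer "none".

none

Checking pairwise contests:
Diego beats Aisha 64–34.
Mei beats Diego 52–46.
Aisha beats Mei 73–25.
Aisha beats Hassan 91–7.
Every option loses at least one head-to-head, so there is no Condorcet winner.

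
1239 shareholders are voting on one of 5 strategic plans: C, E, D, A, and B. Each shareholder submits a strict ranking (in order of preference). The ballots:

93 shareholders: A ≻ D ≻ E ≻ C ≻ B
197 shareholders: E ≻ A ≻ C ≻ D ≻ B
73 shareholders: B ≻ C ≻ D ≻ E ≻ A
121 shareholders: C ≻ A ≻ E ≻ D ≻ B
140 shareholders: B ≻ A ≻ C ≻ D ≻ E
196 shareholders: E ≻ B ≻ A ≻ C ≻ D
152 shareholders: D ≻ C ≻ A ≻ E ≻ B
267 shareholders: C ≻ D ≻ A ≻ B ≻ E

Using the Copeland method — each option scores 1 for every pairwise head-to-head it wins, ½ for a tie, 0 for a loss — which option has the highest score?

A

C: beats E, D, and B; loses to A → score 3.
E: beats B; loses to C, D, and A → score 1.
D: beats E and B; loses to C and A → score 2.
A: beats C, E, D, and B → score 4.
B: loses to C, E, D, and A → score 0.
A has the best pairwise record.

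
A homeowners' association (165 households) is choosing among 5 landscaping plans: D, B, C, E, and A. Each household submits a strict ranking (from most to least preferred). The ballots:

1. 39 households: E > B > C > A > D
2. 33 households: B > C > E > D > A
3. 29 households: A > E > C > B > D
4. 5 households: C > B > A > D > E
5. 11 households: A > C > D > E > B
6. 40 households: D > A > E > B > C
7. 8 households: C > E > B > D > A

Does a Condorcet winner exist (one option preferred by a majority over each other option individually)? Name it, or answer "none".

Checking pairwise contests:
B beats D 114–51.
E beats B 127–38.
B beats C 112–53.
A beats E 85–80.
B beats A 85–80.
Every option loses at least one head-to-head, so there is no Condorcet winner.

none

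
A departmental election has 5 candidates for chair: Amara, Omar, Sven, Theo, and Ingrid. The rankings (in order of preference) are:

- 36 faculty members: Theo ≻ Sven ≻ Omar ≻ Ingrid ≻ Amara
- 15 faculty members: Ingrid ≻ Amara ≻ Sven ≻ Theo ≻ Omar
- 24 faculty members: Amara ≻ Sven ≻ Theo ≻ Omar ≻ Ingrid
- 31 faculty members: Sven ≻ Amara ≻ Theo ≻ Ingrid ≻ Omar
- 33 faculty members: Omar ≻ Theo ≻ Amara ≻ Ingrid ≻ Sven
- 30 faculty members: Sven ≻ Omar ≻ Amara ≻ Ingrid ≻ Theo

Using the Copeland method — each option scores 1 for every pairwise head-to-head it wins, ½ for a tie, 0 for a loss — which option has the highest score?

Sven

Amara: beats Theo and Ingrid; loses to Omar and Sven → score 2.
Omar: beats Amara and Ingrid; loses to Sven and Theo → score 2.
Sven: beats Amara, Omar, Theo, and Ingrid → score 4.
Theo: beats Omar and Ingrid; loses to Amara and Sven → score 2.
Ingrid: loses to Amara, Omar, Sven, and Theo → score 0.
Sven has the best pairwise record.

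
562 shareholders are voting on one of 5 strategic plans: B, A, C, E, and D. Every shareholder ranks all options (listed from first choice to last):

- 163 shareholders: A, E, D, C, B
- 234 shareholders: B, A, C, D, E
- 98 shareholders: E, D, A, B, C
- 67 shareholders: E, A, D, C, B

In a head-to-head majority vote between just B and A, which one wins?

A

Voters preferring B to A: 234; preferring A to B: 328.
A wins the head-to-head.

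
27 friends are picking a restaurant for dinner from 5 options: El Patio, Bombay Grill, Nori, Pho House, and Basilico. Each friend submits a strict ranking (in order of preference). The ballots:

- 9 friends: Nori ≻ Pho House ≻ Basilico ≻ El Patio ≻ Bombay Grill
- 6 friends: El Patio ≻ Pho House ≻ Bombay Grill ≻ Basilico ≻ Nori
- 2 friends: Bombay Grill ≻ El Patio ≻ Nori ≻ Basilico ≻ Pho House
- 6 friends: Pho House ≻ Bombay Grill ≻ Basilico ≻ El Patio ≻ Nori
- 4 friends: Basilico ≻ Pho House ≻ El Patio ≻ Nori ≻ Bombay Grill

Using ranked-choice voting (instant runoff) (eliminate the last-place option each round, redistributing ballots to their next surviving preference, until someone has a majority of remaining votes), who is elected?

Round 1: El Patio 6, Bombay Grill 2, Nori 9, Pho House 6, Basilico 4. Eliminate Bombay Grill.
Round 2: El Patio 8, Nori 9, Pho House 6, Basilico 4. Eliminate Basilico.
Round 3: El Patio 8, Nori 9, Pho House 10. Eliminate El Patio.
Round 4: Nori 11, Pho House 16. Pho House has a majority.

Pho House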